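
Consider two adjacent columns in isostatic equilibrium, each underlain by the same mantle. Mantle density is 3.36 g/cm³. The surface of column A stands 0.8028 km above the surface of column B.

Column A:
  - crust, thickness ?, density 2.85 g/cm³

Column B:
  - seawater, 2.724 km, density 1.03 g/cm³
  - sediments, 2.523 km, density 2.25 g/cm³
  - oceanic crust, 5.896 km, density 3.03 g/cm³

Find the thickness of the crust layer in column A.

27 km

Take the compensation level at the base of the deeper column (depth z_c below the surface of column A) and equate Σ ρ_i t_i down to z_c; mantle fills any gap and the z_c terms cancel.
Column A: x×2.85 + (z_c − 0 − x)×3.36
Column B: 0.8028×0 + 2.724×1.03 + 2.523×2.25 + 5.896×3.03 + (z_c − 0.8028 − 11.143)×3.36
The z_c×3.36 term appears on both sides and cancels. Collect the known terms of each column as K = Σ(ρt)_known − 3.36 × (depth of known layers): K_A = 0 − 3.36×0 = 0; K_B = 26.34735 − 3.36×(0.8028 + 11.143) = −13.790538.
Balance: K_A − x×(3.36 − 2.85) = K_B, so x = (K_A − K_B)/(3.36 − 2.85) = 13.7905/0.51 = 27 km.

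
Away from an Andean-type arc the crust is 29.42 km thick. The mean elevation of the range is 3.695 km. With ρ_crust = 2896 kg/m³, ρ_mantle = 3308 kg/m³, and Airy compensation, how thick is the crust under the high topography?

Root depth r = h ρ_c / (ρ_m − ρ_c) = 3.695 km × 2896 / 412 = 25.97 km.
Total thickness = T + h + r = 29.42 km + 3.695 km + 25.97 km = 59.1 km.

59.1 km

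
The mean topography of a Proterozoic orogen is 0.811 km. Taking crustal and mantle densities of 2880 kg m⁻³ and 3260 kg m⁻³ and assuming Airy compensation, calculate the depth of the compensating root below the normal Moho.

6.15 km

By Archimedes' principle applied to the lithosphere: the weight of the topography is balanced by the buoyancy of the root, ρ_c h = (ρ_m − ρ_c) r.
r = h · ρ_c / (ρ_m − ρ_c) = 0.811 km × 2880 / (3260 − 2880) = 6.15 km.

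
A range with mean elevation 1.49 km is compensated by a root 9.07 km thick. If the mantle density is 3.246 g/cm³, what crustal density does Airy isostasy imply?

2.79 g/cm³

ρ_c h = (ρ_m − ρ_c) r → ρ_c (h + r) = ρ_m r → ρ_c = ρ_m r / (h + r).
ρ_c = 3.246 × 9.07 km / (1.49 km + 9.07 km) = 2.79 g/cm³.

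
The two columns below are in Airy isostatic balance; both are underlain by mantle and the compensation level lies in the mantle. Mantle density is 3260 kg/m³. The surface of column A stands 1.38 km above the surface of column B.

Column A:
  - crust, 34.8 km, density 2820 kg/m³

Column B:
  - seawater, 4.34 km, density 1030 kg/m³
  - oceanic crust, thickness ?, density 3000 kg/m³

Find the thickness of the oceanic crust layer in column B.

Take the compensation level at the base of the deeper column (depth z_c below the surface of column A) and equate Σ ρ_i t_i down to z_c; mantle fills any gap and the z_c terms cancel.
Column A: 34.8×2820 + (z_c − 34.8)×3260
Column B: 1.38×0 + 4.34×1030 + x×3000 + (z_c − 1.38 − 4.34 − x)×3260
The z_c×3260 term appears on both sides and cancels. Collect the known terms of each column as K = Σ(ρt)_known − 3260 × (depth of known layers): K_A = 98136 − 3260×34.8 = −15312; K_B = 4470.2 − 3260×(1.38 + 4.34) = −14177.
Balance: K_A = K_B − x×(3260 − 3000), so x = (K_B − K_A)/(3260 − 3000) = 1135/260 = 4.37 km.

4.37 km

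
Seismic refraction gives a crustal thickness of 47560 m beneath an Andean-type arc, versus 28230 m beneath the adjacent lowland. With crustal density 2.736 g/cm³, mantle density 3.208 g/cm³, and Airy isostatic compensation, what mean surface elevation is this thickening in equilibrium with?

Excess crust Δ = 47560 m − 28230 m = 19330 m, split between elevation h and root r with h + r = Δ.
Airy balance ρ_c h = (ρ_m − ρ_c) r gives r = h ρ_c/(ρ_m − ρ_c), so h (1 + ρ_c/(ρ_m − ρ_c)) = Δ, i.e. h = Δ (ρ_m − ρ_c)/ρ_m.
h = 19330 m × 0.472/3.208 = 2840 m.

2840 m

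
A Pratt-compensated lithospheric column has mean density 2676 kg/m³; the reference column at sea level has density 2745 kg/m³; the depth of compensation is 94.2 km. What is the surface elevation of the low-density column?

ρ_ref D = ρ (D + h) → h = D (ρ_ref − ρ)/ρ.
h = 94.2 km × (2745 − 2676)/2676 = 2.43 km.

2.43 km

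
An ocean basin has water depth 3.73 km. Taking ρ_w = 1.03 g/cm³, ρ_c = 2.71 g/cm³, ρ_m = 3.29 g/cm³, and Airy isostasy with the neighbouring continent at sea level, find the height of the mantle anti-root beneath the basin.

10.8 km

Isostatic balance requires: replacing crust with seawater at the top is compensated by replacing crust with mantle at the base: d (ρ_c − ρ_w) = a (ρ_m − ρ_c).
a = d (ρ_c − ρ_w)/(ρ_m − ρ_c) = 3.73 km × 1.68/0.58 = 10.8 km.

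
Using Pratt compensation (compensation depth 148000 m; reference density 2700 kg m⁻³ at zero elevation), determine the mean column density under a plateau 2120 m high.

Pratt balance: ρ_ref D = ρ (D + h).
ρ = ρ_ref D/(D + h) = 2700 × 148000 m/(148000 m + 2120 m) = 2660 kg m⁻³.

2660 kg m⁻³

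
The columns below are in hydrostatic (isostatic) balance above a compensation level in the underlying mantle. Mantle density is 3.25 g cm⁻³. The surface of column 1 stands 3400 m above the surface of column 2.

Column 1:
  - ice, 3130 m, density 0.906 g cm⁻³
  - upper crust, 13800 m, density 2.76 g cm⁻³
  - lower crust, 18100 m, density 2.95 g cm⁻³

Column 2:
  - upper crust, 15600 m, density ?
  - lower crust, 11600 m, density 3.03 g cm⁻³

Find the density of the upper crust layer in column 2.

2.87 g cm⁻³

Take the compensation level at the base of the deeper column (depth z_c below the surface of column 1) and equate Σ ρ_i t_i down to z_c; mantle fills any gap and the z_c terms cancel.
Column 1: 3130×0.906 + 13800×2.76 + 18100×2.95 + (z_c − 35030)×3.25
Column 2: 3400×0 + 15600×ρ + 11600×3.03 + (z_c − 3400 − 27200)×3.25
The z_c×3.25 term appears on both sides and cancels. Collect the known terms of each column as K = Σ(ρt)_known − 3.25 × (depth of known layers): K_1 = 94318.78 − 3.25×35030 = −19528.72; K_2 = 35148 − 3.25×(3400 + 27200) = −64302.
Balance: K_1 = K_2 + 15600×ρ, so ρ = (K_1 − K_2)/15600 = 44773.3/15600 = 2.87 g cm⁻³.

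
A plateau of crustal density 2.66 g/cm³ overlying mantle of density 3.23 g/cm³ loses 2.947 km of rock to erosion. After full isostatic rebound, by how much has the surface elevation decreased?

0.52 km

Rebound u = e ρ_c/ρ_m = 2.947 km × 2.66/3.23 = 2.427 km.
Net surface drop = e − u = 2.947 km − 2.427 km = e (ρ_m − ρ_c)/ρ_m = 0.52 km.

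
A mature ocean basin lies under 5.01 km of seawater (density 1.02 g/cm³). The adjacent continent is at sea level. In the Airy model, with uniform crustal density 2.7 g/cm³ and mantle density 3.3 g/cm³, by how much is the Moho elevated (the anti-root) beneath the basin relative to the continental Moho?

Isostatic balance requires: replacing crust with seawater at the top is compensated by replacing crust with mantle at the base: d (ρ_c − ρ_w) = a (ρ_m − ρ_c).
a = d (ρ_c − ρ_w)/(ρ_m − ρ_c) = 5.01 km × 1.68/0.6 = 14 km.

14 km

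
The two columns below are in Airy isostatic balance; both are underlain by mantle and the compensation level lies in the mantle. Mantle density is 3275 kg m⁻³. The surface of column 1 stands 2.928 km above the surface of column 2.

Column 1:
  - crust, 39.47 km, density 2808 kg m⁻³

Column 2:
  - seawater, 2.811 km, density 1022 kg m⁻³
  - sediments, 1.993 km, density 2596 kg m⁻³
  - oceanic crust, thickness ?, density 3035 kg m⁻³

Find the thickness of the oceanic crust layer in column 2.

4.82 km

Take the compensation level at the base of the deeper column (depth z_c below the surface of column 1) and equate Σ ρ_i t_i down to z_c; mantle fills any gap and the z_c terms cancel.
Column 1: 39.47×2808 + (z_c − 39.47)×3275
Column 2: 2.928×0 + 2.811×1022 + 1.993×2596 + x×3035 + (z_c − 2.928 − 4.804 − x)×3275
The z_c×3275 term appears on both sides and cancels. Collect the known terms of each column as K = Σ(ρt)_known − 3275 × (depth of known layers): K_1 = 110831.76 − 3275×39.47 = −18432.49; K_2 = 8046.67 − 3275×(2.928 + 4.804) = −17275.63.
Balance: K_1 = K_2 − x×(3275 − 3035), so x = (K_2 − K_1)/(3275 − 3035) = 1156.86/240 = 4.82 km.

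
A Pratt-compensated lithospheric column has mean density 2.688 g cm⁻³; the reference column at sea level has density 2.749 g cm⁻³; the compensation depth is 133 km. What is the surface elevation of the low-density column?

ρ_ref D = ρ (D + h) → h = D (ρ_ref − ρ)/ρ.
h = 133 km × (2.749 − 2.688)/2.688 = 3.02 km.

3.02 km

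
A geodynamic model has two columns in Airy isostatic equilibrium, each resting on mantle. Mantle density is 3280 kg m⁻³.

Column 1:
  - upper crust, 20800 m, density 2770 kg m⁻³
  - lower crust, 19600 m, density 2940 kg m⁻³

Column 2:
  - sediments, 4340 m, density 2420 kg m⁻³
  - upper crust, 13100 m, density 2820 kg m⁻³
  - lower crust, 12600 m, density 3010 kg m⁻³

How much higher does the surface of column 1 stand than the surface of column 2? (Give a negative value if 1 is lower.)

1250 m

For any compensation level in the mantle, the mantle terms cancel and isostasy reduces to e = (Σt_1 − Σt_2) − (Σ(ρt)_1 − Σ(ρt)_2) / ρ_m.
Σt_1 = 40400 m; Σt_2 = 30040 m; Σ(ρt)_1 = 115240000; Σ(ρt)_2 = 85370800 (in m·kg m⁻³).
e = (40400 − 30040) − (115240000 − 85370800) / 3280 = 1250 m.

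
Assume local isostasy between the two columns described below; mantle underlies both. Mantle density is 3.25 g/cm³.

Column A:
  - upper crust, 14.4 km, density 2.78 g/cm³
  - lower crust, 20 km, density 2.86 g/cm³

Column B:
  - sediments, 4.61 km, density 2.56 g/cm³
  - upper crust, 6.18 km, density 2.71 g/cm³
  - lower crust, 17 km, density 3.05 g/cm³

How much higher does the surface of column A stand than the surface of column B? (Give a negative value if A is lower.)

For any compensation level in the mantle, the mantle terms cancel and isostasy reduces to e = (Σt_A − Σt_B) − (Σ(ρt)_A − Σ(ρt)_B) / ρ_m.
Σt_A = 34.4 km; Σt_B = 27.79 km; Σ(ρt)_A = 97.232; Σ(ρt)_B = 80.3994 (in km·g/cm³).
e = (34.4 − 27.79) − (97.232 − 80.3994) / 3.25 = 1.43 km.

1.43 km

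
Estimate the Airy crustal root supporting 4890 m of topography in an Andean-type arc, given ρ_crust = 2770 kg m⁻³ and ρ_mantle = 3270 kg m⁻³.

Equating mass per unit area of the two columns: the weight of the topography is balanced by the buoyancy of the root, ρ_c h = (ρ_m − ρ_c) r.
r = h · ρ_c / (ρ_m − ρ_c) = 4890 m × 2770 / (3270 − 2770) = 27100 m.

27100 m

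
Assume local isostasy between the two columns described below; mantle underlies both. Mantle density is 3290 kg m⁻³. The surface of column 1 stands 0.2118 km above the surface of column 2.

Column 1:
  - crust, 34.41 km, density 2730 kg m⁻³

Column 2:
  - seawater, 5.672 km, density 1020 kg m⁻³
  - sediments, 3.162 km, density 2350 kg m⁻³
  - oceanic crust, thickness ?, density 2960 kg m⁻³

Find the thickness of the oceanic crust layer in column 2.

8.26 km

Take the compensation level at the base of the deeper column (depth z_c below the surface of column 1) and equate Σ ρ_i t_i down to z_c; mantle fills any gap and the z_c terms cancel.
Column 1: 34.41×2730 + (z_c − 34.41)×3290
Column 2: 0.2118×0 + 5.672×1020 + 3.162×2350 + x×2960 + (z_c − 0.2118 − 8.834 − x)×3290
The z_c×3290 term appears on both sides and cancels. Collect the known terms of each column as K = Σ(ρt)_known − 3290 × (depth of known layers): K_1 = 93939.3 − 3290×34.41 = −19269.6; K_2 = 13216.14 − 3290×(0.2118 + 8.834) = −16544.542.
Balance: K_1 = K_2 − x×(3290 − 2960), so x = (K_2 − K_1)/(3290 − 2960) = 2725.06/330 = 8.26 km.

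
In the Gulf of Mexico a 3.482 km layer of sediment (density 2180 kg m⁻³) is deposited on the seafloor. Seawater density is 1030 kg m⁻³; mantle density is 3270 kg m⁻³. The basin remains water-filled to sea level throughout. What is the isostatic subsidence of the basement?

Submarine loading: the sediment displaces seawater, and the subsidence is in turn flooded, so s (ρ_m − ρ_w) = t (ρ_sed − ρ_w).
s = 3.482 km × (2180 − 1030) / (3270 − 1030) = 1.79 km.

1.79 km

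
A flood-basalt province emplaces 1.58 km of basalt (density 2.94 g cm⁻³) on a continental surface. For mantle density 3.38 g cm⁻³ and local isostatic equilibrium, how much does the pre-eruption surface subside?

Subaerial loading: s = t ρ_load / ρ_m.
s = 1.58 km × 2.94/3.38 = 1.37 km.

1.37 km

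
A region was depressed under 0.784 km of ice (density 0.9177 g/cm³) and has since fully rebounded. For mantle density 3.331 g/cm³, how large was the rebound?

Removing the load lets mantle flow back in; uplift u satisfies ρ_ice t = ρ_m u.
u = t ρ_ice/ρ_m = 0.784 km × 0.9177/3.331 = 0.216 km.

0.216 km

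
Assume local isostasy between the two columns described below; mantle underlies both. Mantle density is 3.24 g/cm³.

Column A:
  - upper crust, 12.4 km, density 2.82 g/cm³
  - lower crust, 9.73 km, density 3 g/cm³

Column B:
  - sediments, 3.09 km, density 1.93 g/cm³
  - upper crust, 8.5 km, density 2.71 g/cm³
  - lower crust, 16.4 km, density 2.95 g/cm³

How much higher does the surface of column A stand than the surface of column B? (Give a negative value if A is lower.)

For any compensation level in the mantle, the mantle terms cancel and isostasy reduces to e = (Σt_A − Σt_B) − (Σ(ρt)_A − Σ(ρt)_B) / ρ_m.
Σt_A = 22.13 km; Σt_B = 27.99 km; Σ(ρt)_A = 64.158; Σ(ρt)_B = 77.3787 (in km·g/cm³).
e = (22.13 − 27.99) − (64.158 − 77.3787) / 3.24 = −1.78 km.

−1.78 km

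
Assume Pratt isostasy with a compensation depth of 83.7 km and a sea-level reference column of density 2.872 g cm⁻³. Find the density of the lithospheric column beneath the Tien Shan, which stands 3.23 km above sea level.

2.77 g cm⁻³

Pratt balance: ρ_ref D = ρ (D + h).
ρ = ρ_ref D/(D + h) = 2.872 × 83.7 km/(83.7 km + 3.23 km) = 2.77 g cm⁻³.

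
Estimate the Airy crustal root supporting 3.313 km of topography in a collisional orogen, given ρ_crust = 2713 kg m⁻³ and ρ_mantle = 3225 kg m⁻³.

By Archimedes' principle applied to the lithosphere: the weight of the topography is balanced by the buoyancy of the root, ρ_c h = (ρ_m − ρ_c) r.
r = h · ρ_c / (ρ_m − ρ_c) = 3.313 km × 2713 / (3225 − 2713) = 17.6 km.

17.6 km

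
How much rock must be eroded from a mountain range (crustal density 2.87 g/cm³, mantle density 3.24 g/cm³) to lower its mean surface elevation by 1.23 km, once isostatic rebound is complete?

Net drop Δ = e − u = e − e ρ_c/ρ_m = e (ρ_m − ρ_c)/ρ_m.
e = Δ ρ_m/(ρ_m − ρ_c) = 1.23 km × 3.24/0.37 = 10.8 km.

10.8 km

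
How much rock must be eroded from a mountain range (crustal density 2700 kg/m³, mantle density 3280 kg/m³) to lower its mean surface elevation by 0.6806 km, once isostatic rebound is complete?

Net drop Δ = e − u = e − e ρ_c/ρ_m = e (ρ_m − ρ_c)/ρ_m.
e = Δ ρ_m/(ρ_m − ρ_c) = 0.6806 km × 3280/580 = 3.85 km.

3.85 km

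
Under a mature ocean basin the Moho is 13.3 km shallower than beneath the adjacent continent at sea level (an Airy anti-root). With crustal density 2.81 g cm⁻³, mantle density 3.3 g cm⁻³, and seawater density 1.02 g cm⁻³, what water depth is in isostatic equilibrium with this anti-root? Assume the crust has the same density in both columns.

3.64 km

Replacing a thickness d of crust by seawater at the top must be balanced by replacing crust with mantle at the base: d (ρ_c − ρ_w) = a (ρ_m − ρ_c).
d = a (ρ_m − ρ_c)/(ρ_c − ρ_w) = 13.3 km × 0.49/1.79 = 3.64 km.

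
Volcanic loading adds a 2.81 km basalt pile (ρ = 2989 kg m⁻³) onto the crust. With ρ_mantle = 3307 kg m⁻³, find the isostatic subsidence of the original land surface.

2.54 km

Subaerial loading: s = t ρ_load / ρ_m.
s = 2.81 km × 2989/3307 = 2.54 km.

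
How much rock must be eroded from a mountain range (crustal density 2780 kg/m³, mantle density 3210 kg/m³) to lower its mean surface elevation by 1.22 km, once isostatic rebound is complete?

Net drop Δ = e − u = e − e ρ_c/ρ_m = e (ρ_m − ρ_c)/ρ_m.
e = Δ ρ_m/(ρ_m − ρ_c) = 1.22 km × 3210/430 = 9.11 km.

9.11 km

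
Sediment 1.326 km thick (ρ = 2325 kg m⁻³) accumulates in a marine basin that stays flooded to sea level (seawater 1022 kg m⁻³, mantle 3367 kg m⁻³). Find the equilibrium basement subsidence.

Submarine loading: the sediment displaces seawater, and the subsidence is in turn flooded, so s (ρ_m − ρ_w) = t (ρ_sed − ρ_w).
s = 1.326 km × (2325 − 1022) / (3367 − 1022) = 0.737 km.

0.737 km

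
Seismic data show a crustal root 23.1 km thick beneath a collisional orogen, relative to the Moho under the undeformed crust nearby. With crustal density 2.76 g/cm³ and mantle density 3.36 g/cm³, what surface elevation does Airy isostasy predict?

Balancing pressure at the compensation depth: ρ_c h = (ρ_m − ρ_c) r.
h = r (ρ_m − ρ_c) / ρ_c = 23.1 km × (3.36 − 2.76) / 2.76 = 5.02 km.

5.02 km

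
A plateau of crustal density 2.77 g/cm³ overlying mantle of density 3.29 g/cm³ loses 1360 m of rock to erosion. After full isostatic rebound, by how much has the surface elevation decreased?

Rebound u = e ρ_c/ρ_m = 1360 m × 2.77/3.29 = 1145 m.
Net surface drop = e − u = 1360 m − 1145 m = e (ρ_m − ρ_c)/ρ_m = 215 m.

215 m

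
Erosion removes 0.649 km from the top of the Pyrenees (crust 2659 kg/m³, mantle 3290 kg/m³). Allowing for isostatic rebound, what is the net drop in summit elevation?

Rebound u = e ρ_c/ρ_m = 0.649 km × 2659/3290 = 0.5245 km.
Net surface drop = e − u = 0.649 km − 0.5245 km = e (ρ_m − ρ_c)/ρ_m = 0.124 km.

0.124 km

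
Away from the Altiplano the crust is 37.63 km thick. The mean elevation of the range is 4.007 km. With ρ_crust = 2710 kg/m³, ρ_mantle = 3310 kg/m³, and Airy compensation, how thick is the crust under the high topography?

59.7 km

Root depth r = h ρ_c / (ρ_m − ρ_c) = 4.007 km × 2710 / 600 = 18.1 km.
Total thickness = T + h + r = 37.63 km + 4.007 km + 18.1 km = 59.7 km.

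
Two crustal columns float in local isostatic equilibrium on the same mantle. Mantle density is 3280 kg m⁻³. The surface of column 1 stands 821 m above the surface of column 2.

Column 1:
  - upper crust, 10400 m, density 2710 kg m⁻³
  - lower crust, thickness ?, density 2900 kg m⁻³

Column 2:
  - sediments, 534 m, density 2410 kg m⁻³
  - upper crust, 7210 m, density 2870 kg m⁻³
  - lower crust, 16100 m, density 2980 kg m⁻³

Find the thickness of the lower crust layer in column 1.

13200 m

Take the compensation level at the base of the deeper column (depth z_c below the surface of column 1) and equate Σ ρ_i t_i down to z_c; mantle fills any gap and the z_c terms cancel.
Column 1: 10400×2710 + x×2900 + (z_c − 10400 − x)×3280
Column 2: 821×0 + 534×2410 + 7210×2870 + 16100×2980 + (z_c − 821 − 23844)×3280
The z_c×3280 term appears on both sides and cancels. Collect the known terms of each column as K = Σ(ρt)_known − 3280 × (depth of known layers): K_1 = 28184000 − 3280×10400 = −5928000; K_2 = 69957640 − 3280×(821 + 23844) = −10943560.
Balance: K_1 − x×(3280 − 2900) = K_2, so x = (K_1 − K_2)/(3280 − 2900) = 5015560/380 = 13200 m.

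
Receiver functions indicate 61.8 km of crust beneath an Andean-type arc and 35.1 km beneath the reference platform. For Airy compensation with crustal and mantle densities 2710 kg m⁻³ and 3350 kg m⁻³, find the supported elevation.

Excess crust Δ = 61.8 km − 35.1 km = 26.7 km, split between elevation h and root r with h + r = Δ.
Airy balance ρ_c h = (ρ_m − ρ_c) r gives r = h ρ_c/(ρ_m − ρ_c), so h (1 + ρ_c/(ρ_m − ρ_c)) = Δ, i.e. h = Δ (ρ_m − ρ_c)/ρ_m.
h = 26.7 km × 640/3350 = 5.1 km.

5.1 km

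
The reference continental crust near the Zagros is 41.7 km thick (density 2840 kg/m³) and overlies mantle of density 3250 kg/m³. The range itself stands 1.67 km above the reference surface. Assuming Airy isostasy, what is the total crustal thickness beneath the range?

54.9 km

Root depth r = h ρ_c / (ρ_m − ρ_c) = 1.67 km × 2840 / 410 = 11.57 km.
Total thickness = T + h + r = 41.7 km + 1.67 km + 11.57 km = 54.9 km.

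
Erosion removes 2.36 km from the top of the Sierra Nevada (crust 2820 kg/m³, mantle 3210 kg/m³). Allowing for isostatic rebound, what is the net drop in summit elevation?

Rebound u = e ρ_c/ρ_m = 2.36 km × 2820/3210 = 2.073 km.
Net surface drop = e − u = 2.36 km − 2.073 km = e (ρ_m − ρ_c)/ρ_m = 0.287 km.

0.287 km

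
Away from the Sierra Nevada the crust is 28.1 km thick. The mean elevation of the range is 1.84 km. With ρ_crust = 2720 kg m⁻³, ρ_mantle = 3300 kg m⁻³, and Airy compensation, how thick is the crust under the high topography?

Root depth r = h ρ_c / (ρ_m − ρ_c) = 1.84 km × 2720 / 580 = 8.629 km.
Total thickness = T + h + r = 28.1 km + 1.84 km + 8.629 km = 38.6 km.

38.6 km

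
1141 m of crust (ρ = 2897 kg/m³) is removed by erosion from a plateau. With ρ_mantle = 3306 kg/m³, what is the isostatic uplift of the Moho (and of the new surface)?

Unloading: uplift u = e ρ_c/ρ_m = 1141 m × 2897/3306 = 1000 m.

1000 m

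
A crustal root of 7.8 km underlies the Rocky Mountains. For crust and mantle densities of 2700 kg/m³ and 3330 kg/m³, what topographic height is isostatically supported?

1.82 km

In Airy isostatic equilibrium: ρ_c h = (ρ_m − ρ_c) r.
h = r (ρ_m − ρ_c) / ρ_c = 7.8 km × (3330 − 2700) / 2700 = 1.82 km.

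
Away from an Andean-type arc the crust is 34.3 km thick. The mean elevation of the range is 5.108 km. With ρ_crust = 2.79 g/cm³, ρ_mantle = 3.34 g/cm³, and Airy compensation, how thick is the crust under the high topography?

Root depth r = h ρ_c / (ρ_m − ρ_c) = 5.108 km × 2.79 / 0.55 = 25.91 km.
Total thickness = T + h + r = 34.3 km + 5.108 km + 25.91 km = 65.3 km.

65.3 km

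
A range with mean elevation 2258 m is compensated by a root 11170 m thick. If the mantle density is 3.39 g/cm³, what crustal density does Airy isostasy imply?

2.82 g/cm³

ρ_c h = (ρ_m − ρ_c) r → ρ_c (h + r) = ρ_m r → ρ_c = ρ_m r / (h + r).
ρ_c = 3.39 × 11170 m / (2258 m + 11170 m) = 2.82 g/cm³.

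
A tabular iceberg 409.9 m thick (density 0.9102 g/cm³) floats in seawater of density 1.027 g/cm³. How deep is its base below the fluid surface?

Draft d = t ρ_obj/ρ_fluid = 409.9 m × 0.9102/1.027 = 363 m.

363 m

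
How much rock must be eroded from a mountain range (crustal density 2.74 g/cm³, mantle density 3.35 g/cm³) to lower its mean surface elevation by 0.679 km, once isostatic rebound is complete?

3.73 km

Net drop Δ = e − u = e − e ρ_c/ρ_m = e (ρ_m − ρ_c)/ρ_m.
e = Δ ρ_m/(ρ_m − ρ_c) = 0.679 km × 3.35/0.61 = 3.73 km.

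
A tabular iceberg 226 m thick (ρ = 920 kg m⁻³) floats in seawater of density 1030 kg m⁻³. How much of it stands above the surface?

Floating equilibrium: submerged depth d = t ρ_obj/ρ_fluid = 226 m × 920/1030 = 201.9 m.
Freeboard = t − d = 226 m − 201.9 m = 24.1 m.

24.1 m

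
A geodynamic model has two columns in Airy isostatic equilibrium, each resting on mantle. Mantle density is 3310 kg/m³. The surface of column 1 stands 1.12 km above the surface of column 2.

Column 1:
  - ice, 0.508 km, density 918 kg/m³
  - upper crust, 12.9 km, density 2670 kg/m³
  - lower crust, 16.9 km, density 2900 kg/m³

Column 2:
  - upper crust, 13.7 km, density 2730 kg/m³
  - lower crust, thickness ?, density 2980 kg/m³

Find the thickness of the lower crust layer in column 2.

14.4 km

Take the compensation level at the base of the deeper column (depth z_c below the surface of column 1) and equate Σ ρ_i t_i down to z_c; mantle fills any gap and the z_c terms cancel.
Column 1: 0.508×918 + 12.9×2670 + 16.9×2900 + (z_c − 30.308)×3310
Column 2: 1.12×0 + 13.7×2730 + x×2980 + (z_c − 1.12 − 13.7 − x)×3310
The z_c×3310 term appears on both sides and cancels. Collect the known terms of each column as K = Σ(ρt)_known − 3310 × (depth of known layers): K_1 = 83919.344 − 3310×30.308 = −16400.136; K_2 = 37401 − 3310×(1.12 + 13.7) = −11653.2.
Balance: K_1 = K_2 − x×(3310 − 2980), so x = (K_2 − K_1)/(3310 − 2980) = 4746.94/330 = 14.4 km.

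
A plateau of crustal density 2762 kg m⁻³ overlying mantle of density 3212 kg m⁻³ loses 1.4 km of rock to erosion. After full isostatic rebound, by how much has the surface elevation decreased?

Rebound u = e ρ_c/ρ_m = 1.4 km × 2762/3212 = 1.204 km.
Net surface drop = e − u = 1.4 km − 1.204 km = e (ρ_m − ρ_c)/ρ_m = 0.196 km.

0.196 km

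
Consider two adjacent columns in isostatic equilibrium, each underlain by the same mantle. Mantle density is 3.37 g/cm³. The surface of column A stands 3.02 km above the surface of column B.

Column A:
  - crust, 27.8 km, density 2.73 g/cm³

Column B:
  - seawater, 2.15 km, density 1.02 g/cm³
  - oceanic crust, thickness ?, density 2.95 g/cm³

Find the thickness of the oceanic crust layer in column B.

6.1 km

Take the compensation level at the base of the deeper column (depth z_c below the surface of column A) and equate Σ ρ_i t_i down to z_c; mantle fills any gap and the z_c terms cancel.
Column A: 27.8×2.73 + (z_c − 27.8)×3.37
Column B: 3.02×0 + 2.15×1.02 + x×2.95 + (z_c − 3.02 − 2.15 − x)×3.37
The z_c×3.37 term appears on both sides and cancels. Collect the known terms of each column as K = Σ(ρt)_known − 3.37 × (depth of known layers): K_A = 75.894 − 3.37×27.8 = −17.792; K_B = 2.193 − 3.37×(3.02 + 2.15) = −15.2299.
Balance: K_A = K_B − x×(3.37 − 2.95), so x = (K_B − K_A)/(3.37 − 2.95) = 2.5621/0.42 = 6.1 km.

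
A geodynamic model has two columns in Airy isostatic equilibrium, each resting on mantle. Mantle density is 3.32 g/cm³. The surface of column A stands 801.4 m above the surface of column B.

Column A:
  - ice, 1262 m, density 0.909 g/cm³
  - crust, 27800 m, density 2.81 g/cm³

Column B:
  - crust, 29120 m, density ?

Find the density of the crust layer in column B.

2.82 g/cm³

Take the compensation level at the base of the deeper column (depth z_c below the surface of column A) and equate Σ ρ_i t_i down to z_c; mantle fills any gap and the z_c terms cancel.
Column A: 1262×0.909 + 27800×2.81 + (z_c − 29062)×3.32
Column B: 801.4×0 + 29120×ρ + (z_c − 801.4 − 29120)×3.32
The z_c×3.32 term appears on both sides and cancels. Collect the known terms of each column as K = Σ(ρt)_known − 3.32 × (depth of known layers): K_A = 79265.158 − 3.32×29062 = −17220.682; K_B = 0 − 3.32×(801.4 + 29120) = −99339.048.
Balance: K_A = K_B + 29120×ρ, so ρ = (K_A − K_B)/29120 = 82118.4/29120 = 2.82 g/cm³.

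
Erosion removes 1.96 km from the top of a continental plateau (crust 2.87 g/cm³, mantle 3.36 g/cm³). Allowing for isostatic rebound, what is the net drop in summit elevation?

0.286 km

Rebound u = e ρ_c/ρ_m = 1.96 km × 2.87/3.36 = 1.674 km.
Net surface drop = e − u = 1.96 km − 1.674 km = e (ρ_m − ρ_c)/ρ_m = 0.286 km.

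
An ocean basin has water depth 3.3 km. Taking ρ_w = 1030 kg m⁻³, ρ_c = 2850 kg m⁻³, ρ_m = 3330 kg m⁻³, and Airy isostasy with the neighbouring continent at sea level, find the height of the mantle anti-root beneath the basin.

In Airy isostatic equilibrium: replacing crust with seawater at the top is compensated by replacing crust with mantle at the base: d (ρ_c − ρ_w) = a (ρ_m − ρ_c).
a = d (ρ_c − ρ_w)/(ρ_m − ρ_c) = 3.3 km × 1820/480 = 12.5 km.

12.5 km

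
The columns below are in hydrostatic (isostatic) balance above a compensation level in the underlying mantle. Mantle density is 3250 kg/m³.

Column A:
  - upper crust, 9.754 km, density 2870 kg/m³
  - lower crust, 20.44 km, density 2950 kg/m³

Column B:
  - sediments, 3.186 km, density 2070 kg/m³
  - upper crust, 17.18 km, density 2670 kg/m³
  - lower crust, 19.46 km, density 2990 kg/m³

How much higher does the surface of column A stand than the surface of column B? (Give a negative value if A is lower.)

−2.75 km

For any compensation level in the mantle, the mantle terms cancel and isostasy reduces to e = (Σt_A − Σt_B) − (Σ(ρt)_A − Σ(ρt)_B) / ρ_m.
Σt_A = 30.194 km; Σt_B = 39.826 km; Σ(ρt)_A = 88291.98; Σ(ρt)_B = 110651.02 (in km·kg/m³).
e = (30.194 − 39.826) − (88291.98 − 110651.02) / 3250 = −2.75 km.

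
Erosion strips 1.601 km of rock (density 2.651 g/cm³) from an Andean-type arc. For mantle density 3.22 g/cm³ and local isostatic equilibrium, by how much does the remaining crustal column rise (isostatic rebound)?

Unloading: uplift u = e ρ_c/ρ_m = 1.601 km × 2.651/3.22 = 1.32 km.

1.32 km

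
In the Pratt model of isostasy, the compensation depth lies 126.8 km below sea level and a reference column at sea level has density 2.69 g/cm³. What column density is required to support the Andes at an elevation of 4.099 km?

2.61 g/cm³

Pratt balance: ρ_ref D = ρ (D + h).
ρ = ρ_ref D/(D + h) = 2.69 × 126.8 km/(126.8 km + 4.099 km) = 2.61 g/cm³.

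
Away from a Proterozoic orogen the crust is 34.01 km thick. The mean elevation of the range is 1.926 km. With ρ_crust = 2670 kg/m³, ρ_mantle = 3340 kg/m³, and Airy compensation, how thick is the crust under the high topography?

43.6 km

Root depth r = h ρ_c / (ρ_m − ρ_c) = 1.926 km × 2670 / 670 = 7.675 km.
Total thickness = T + h + r = 34.01 km + 1.926 km + 7.675 km = 43.6 km.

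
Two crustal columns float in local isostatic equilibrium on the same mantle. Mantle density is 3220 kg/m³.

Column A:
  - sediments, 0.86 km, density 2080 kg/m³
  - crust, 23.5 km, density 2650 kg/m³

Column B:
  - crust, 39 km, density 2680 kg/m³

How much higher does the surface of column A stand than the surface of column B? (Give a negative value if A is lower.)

For any compensation level in the mantle, the mantle terms cancel and isostasy reduces to e = (Σt_A − Σt_B) − (Σ(ρt)_A − Σ(ρt)_B) / ρ_m.
Σt_A = 24.36 km; Σt_B = 39 km; Σ(ρt)_A = 64063.8; Σ(ρt)_B = 104520 (in km·kg/m³).
e = (24.36 − 39) − (64063.8 − 104520) / 3220 = −2.08 km.

−2.08 km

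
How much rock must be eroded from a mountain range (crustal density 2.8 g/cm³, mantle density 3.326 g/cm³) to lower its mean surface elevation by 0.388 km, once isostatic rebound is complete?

2.45 km

Net drop Δ = e − u = e − e ρ_c/ρ_m = e (ρ_m − ρ_c)/ρ_m.
e = Δ ρ_m/(ρ_m − ρ_c) = 0.388 km × 3.326/0.526 = 2.45 km.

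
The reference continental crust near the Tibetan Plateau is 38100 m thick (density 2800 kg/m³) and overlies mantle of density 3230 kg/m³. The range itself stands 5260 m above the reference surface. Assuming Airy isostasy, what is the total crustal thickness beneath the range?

77600 m

Root depth r = h ρ_c / (ρ_m − ρ_c) = 5260 m × 2800 / 430 = 34250 m.
Total thickness = T + h + r = 38100 m + 5260 m + 34250 m = 77600 m.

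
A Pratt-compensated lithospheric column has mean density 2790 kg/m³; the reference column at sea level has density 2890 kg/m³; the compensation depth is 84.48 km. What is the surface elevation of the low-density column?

3.03 km

ρ_ref D = ρ (D + h) → h = D (ρ_ref − ρ)/ρ.
h = 84.48 km × (2890 − 2790)/2790 = 3.03 km.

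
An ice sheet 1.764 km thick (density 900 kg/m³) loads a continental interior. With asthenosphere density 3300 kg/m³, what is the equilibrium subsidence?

0.481 km

Balancing pressure at the compensation depth: the ice load ρ_ice t is balanced by mantle displaced below, ρ_m s.
s = t ρ_ice / ρ_m = 1.764 km × 900/3300 = 0.481 km.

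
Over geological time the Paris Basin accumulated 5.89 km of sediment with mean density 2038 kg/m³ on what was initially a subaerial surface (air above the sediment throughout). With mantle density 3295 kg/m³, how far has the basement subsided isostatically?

Subaerial load: s = t ρ_sed / ρ_m = 5.89 km × 2038/3295 = 3.64 km.

3.64 km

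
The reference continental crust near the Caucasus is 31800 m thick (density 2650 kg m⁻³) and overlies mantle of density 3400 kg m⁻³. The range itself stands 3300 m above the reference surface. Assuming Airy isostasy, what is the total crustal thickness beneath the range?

Root depth r = h ρ_c / (ρ_m − ρ_c) = 3300 m × 2650 / 750 = 11660 m.
Total thickness = T + h + r = 31800 m + 3300 m + 11660 m = 46800 m.

46800 m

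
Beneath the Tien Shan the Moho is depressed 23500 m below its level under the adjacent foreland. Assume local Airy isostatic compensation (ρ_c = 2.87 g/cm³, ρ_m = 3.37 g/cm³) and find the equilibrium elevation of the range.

In Airy isostatic equilibrium: ρ_c h = (ρ_m − ρ_c) r.
h = r (ρ_m − ρ_c) / ρ_c = 23500 m × (3.37 − 2.87) / 2.87 = 4090 m.

4090 m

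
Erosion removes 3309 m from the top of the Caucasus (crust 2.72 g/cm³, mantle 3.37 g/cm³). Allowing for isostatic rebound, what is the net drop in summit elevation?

Rebound u = e ρ_c/ρ_m = 3309 m × 2.72/3.37 = 2671 m.
Net surface drop = e − u = 3309 m − 2671 m = e (ρ_m − ρ_c)/ρ_m = 638 m.

638 m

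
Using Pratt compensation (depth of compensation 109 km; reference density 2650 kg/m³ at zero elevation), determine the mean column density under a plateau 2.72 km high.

Pratt balance: ρ_ref D = ρ (D + h).
ρ = ρ_ref D/(D + h) = 2650 × 109 km/(109 km + 2.72 km) = 2590 kg/m³.

2590 kg/m³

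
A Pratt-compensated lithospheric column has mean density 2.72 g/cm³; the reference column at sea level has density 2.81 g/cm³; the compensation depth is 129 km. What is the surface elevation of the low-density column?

ρ_ref D = ρ (D + h) → h = D (ρ_ref − ρ)/ρ.
h = 129 km × (2.81 − 2.72)/2.72 = 4.27 km.

4.27 km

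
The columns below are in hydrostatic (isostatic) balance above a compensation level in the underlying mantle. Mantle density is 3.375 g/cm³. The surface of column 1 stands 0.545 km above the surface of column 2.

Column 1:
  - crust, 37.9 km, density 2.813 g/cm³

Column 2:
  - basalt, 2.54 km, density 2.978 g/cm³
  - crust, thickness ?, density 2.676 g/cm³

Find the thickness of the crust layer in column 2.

26.4 km

Take the compensation level at the base of the deeper column (depth z_c below the surface of column 1) and equate Σ ρ_i t_i down to z_c; mantle fills any gap and the z_c terms cancel.
Column 1: 37.9×2.813 + (z_c − 37.9)×3.375
Column 2: 0.545×0 + 2.54×2.978 + x×2.676 + (z_c − 0.545 − 2.54 − x)×3.375
The z_c×3.375 term appears on both sides and cancels. Collect the known terms of each column as K = Σ(ρt)_known − 3.375 × (depth of known layers): K_1 = 106.6127 − 3.375×37.9 = −21.2998; K_2 = 7.56412 − 3.375×(0.545 + 2.54) = −2.847755.
Balance: K_1 = K_2 − x×(3.375 − 2.676), so x = (K_2 − K_1)/(3.375 − 2.676) = 18.452/0.699 = 26.4 km.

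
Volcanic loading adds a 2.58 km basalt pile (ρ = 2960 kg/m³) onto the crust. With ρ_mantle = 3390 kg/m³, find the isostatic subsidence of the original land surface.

2.25 km

Subaerial loading: s = t ρ_load / ρ_m.
s = 2.58 km × 2960/3390 = 2.25 km.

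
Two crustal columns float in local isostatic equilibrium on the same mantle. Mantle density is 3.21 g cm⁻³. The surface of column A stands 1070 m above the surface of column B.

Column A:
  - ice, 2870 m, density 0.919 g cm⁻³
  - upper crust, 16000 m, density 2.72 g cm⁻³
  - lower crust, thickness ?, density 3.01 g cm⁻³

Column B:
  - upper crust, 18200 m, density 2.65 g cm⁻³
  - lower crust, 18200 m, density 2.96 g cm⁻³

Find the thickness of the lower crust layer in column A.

Take the compensation level at the base of the deeper column (depth z_c below the surface of column A) and equate Σ ρ_i t_i down to z_c; mantle fills any gap and the z_c terms cancel.
Column A: 2870×0.919 + 16000×2.72 + x×3.01 + (z_c − 18870 − x)×3.21
Column B: 1070×0 + 18200×2.65 + 18200×2.96 + (z_c − 1070 − 36400)×3.21
The z_c×3.21 term appears on both sides and cancels. Collect the known terms of each column as K = Σ(ρt)_known − 3.21 × (depth of known layers): K_A = 46157.53 − 3.21×18870 = −14415.17; K_B = 102102 − 3.21×(1070 + 36400) = −18176.7.
Balance: K_A − x×(3.21 − 3.01) = K_B, so x = (K_A − K_B)/(3.21 − 3.01) = 3761.53/0.2 = 18800 m.

18800 m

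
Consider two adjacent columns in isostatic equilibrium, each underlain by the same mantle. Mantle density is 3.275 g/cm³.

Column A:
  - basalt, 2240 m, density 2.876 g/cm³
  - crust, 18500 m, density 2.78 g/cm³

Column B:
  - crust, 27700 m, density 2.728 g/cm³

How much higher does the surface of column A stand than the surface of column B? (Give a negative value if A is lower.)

For any compensation level in the mantle, the mantle terms cancel and isostasy reduces to e = (Σt_A − Σt_B) − (Σ(ρt)_A − Σ(ρt)_B) / ρ_m.
Σt_A = 20740 m; Σt_B = 27700 m; Σ(ρt)_A = 57872.24; Σ(ρt)_B = 75565.6 (in m·g/cm³).
e = (20740 − 27700) − (57872.24 − 75565.6) / 3.275 = −1560 m.

−1560 m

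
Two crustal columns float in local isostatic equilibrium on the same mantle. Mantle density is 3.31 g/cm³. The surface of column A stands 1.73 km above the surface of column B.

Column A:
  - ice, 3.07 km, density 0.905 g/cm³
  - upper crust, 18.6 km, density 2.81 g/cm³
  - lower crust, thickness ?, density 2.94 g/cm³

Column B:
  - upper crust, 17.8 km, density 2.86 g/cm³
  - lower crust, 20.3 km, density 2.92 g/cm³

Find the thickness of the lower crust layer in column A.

Take the compensation level at the base of the deeper column (depth z_c below the surface of column A) and equate Σ ρ_i t_i down to z_c; mantle fills any gap and the z_c terms cancel.
Column A: 3.07×0.905 + 18.6×2.81 + x×2.94 + (z_c − 21.67 − x)×3.31
Column B: 1.73×0 + 17.8×2.86 + 20.3×2.92 + (z_c − 1.73 − 38.1)×3.31
The z_c×3.31 term appears on both sides and cancels. Collect the known terms of each column as K = Σ(ρt)_known − 3.31 × (depth of known layers): K_A = 55.04435 − 3.31×21.67 = −16.68335; K_B = 110.184 − 3.31×(1.73 + 38.1) = −21.6533.
Balance: K_A − x×(3.31 − 2.94) = K_B, so x = (K_A − K_B)/(3.31 − 2.94) = 4.96995/0.37 = 13.4 km.

13.4 km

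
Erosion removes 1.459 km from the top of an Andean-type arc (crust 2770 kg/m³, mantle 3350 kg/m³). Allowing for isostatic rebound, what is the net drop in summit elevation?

Rebound u = e ρ_c/ρ_m = 1.459 km × 2770/3350 = 1.206 km.
Net surface drop = e − u = 1.459 km − 1.206 km = e (ρ_m − ρ_c)/ρ_m = 0.253 km.

0.253 km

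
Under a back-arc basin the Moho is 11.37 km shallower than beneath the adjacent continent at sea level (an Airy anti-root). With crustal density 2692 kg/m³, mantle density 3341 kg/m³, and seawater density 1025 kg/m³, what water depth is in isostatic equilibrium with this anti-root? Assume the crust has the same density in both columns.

4.43 km

Replacing a thickness d of crust by seawater at the top must be balanced by replacing crust with mantle at the base: d (ρ_c − ρ_w) = a (ρ_m − ρ_c).
d = a (ρ_m − ρ_c)/(ρ_c − ρ_w) = 11.37 km × 649/1667 = 4.43 km.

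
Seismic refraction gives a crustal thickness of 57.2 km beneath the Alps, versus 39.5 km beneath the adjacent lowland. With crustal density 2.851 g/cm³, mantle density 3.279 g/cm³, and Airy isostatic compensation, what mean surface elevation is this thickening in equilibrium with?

2.31 km

Excess crust Δ = 57.2 km − 39.5 km = 17.7 km, split between elevation h and root r with h + r = Δ.
Airy balance ρ_c h = (ρ_m − ρ_c) r gives r = h ρ_c/(ρ_m − ρ_c), so h (1 + ρ_c/(ρ_m − ρ_c)) = Δ, i.e. h = Δ (ρ_m − ρ_c)/ρ_m.
h = 17.7 km × 0.428/3.279 = 2.31 km.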